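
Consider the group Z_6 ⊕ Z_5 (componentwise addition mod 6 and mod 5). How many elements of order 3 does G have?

An element (a,b) has order lcm(ord(a), ord(b)); count pairs with lcm equal to 3.
Enumerating gives 2 such elements.

2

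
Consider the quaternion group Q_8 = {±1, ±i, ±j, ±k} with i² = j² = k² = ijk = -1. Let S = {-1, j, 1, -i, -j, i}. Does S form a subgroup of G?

No

|S| = 6 does not divide |G| = 8, so by Lagrange S is not a subgroup.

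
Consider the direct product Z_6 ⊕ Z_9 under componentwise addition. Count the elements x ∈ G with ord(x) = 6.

8

An element (a,b) has order lcm(ord(a), ord(b)); count pairs with lcm equal to 6.
Enumerating gives 8 such elements.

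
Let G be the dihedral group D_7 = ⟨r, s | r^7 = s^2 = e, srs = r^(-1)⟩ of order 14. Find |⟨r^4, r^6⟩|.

|⟨r^4⟩| = 7 and |⟨r^6⟩| = 7, so |H| is a multiple of lcm(7, 7) = 7 and divides |G| = 14.
Closing under the operation: H = {e, r, r^2, r^3, r^4, r^5, r^6}, so |H| = 7.

7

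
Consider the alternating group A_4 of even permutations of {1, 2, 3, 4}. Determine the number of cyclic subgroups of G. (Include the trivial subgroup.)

8

Each element a generates a cyclic subgroup ⟨a⟩; distinct elements may generate the same one (a cyclic group of order d has φ(d) generators).
Cyclic subgroups by order — order 1: 1; order 2: 3; order 3: 4.
Total: 8.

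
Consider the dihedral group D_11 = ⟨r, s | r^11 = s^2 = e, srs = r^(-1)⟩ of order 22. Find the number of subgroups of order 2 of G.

|G| = 22 and 2 | 22, so subgroups of order 2 are possible by Lagrange.
The subgroups of order 2 are: {e, r^10s}; {e, r^2s}; {e, r^3s}; {e, r^4s}; … (11 in all).
So G has 11 subgroups of order 2.

11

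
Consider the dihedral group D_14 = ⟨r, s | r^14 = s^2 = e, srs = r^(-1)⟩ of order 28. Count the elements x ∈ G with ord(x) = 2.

15

Enumerating element orders in G gives 15 elements of order 2.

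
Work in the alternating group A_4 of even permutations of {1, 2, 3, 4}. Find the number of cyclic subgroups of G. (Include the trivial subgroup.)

Each element a generates a cyclic subgroup ⟨a⟩; distinct elements may generate the same one (a cyclic group of order d has φ(d) generators).
Cyclic subgroups by order — order 1: 1; order 2: 3; order 3: 4.
Total: 8.

8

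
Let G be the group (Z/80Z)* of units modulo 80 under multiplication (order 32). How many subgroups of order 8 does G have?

19

|G| = 32 and 8 | 32, so subgroups of order 8 are possible by Lagrange.
The subgroups of order 8 are: {1, 9, 11, 19, 41, 49, 51, 59}; {1, 11, 21, 31, 41, 51, 61, 71}; {1, 11, 29, 39, 41, 51, 69, 79}; {1, 3, 9, 13, 27, 31, 37, 39}; … (19 in all).
So G has 19 subgroups of order 8.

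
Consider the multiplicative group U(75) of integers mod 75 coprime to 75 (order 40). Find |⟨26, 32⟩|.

|⟨26⟩| = 2 and |⟨32⟩| = 4, so |H| is a multiple of lcm(2, 4) = 4 and divides |G| = 40.
Closing under the operation: H = {1, 7, 26, 32, 43, 49, 68, 74}, so |H| = 8.

8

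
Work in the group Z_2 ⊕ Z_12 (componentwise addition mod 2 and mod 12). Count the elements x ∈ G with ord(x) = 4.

An element (a,b) has order lcm(ord(a), ord(b)); count pairs with lcm equal to 4.
Enumerating gives 4 such elements.

4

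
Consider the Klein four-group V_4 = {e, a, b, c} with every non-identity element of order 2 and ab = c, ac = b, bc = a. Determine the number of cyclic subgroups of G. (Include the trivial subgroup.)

Each element a generates a cyclic subgroup ⟨a⟩; distinct elements may generate the same one (a cyclic group of order d has φ(d) generators).
Cyclic subgroups by order — order 1: 1; order 2: 3.
Total: 4.

4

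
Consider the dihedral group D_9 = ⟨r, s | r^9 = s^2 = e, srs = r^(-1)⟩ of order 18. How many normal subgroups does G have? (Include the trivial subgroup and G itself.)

4

G has 16 subgroups. Checking conjugation-invariance by order — order 1: 1/1 normal; order 2: 0/9 normal; order 3: 1/1 normal; order 6: 0/3 normal; order 9: 1/1 normal; order 18: 1/1 normal.
Total normal subgroups: 4.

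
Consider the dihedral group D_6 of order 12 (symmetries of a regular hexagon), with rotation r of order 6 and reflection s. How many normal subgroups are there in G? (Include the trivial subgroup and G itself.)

7

G has 16 subgroups. Checking conjugation-invariance by order — order 1: 1/1 normal; order 2: 1/7 normal; order 3: 1/1 normal; order 4: 0/3 normal; order 6: 3/3 normal; order 12: 1/1 normal.
Total normal subgroups: 7.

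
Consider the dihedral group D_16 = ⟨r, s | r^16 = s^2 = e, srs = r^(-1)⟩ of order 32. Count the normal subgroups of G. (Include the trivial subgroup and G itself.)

G has 36 subgroups. Checking conjugation-invariance by order — order 1: 1/1 normal; order 2: 1/17 normal; order 4: 1/9 normal; order 8: 1/5 normal; order 16: 3/3 normal; order 32: 1/1 normal.
Total normal subgroups: 8.

8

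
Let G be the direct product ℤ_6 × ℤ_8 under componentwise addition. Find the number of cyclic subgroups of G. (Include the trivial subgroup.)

16

A cyclic subgroup of order d is generated by each of its φ(d) elements of order d, so the cyclic subgroups of order d number (#elements of order d)/φ(d).
Cyclic subgroups by order — order 1: 1; order 2: 3; order 3: 1; order 4: 2; order 6: 3; order 8: 2; order 12: 2; order 24: 2.
Total: 16.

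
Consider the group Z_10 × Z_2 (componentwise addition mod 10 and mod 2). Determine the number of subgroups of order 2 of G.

3

|G| = 20 and 2 | 20, so subgroups of order 2 are possible by Lagrange.
The subgroups of order 2 are: {(0,0), (0,1)}; {(0,0), (5,0)}; {(0,0), (5,1)}.
So G has 3 subgroups of order 2.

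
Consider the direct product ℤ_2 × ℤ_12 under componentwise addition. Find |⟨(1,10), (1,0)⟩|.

12

|⟨(1,10)⟩| = 6 and |⟨(1,0)⟩| = 2, so |H| is a multiple of lcm(6, 2) = 6 and divides |G| = 24.
Closing under the operation: H = {(0,0), (0,2), (0,4), (0,6), (0,8), (0,10), (1,0), (1,2), (1,4), (1,6), (1,8), (1,10)}, so |H| = 12.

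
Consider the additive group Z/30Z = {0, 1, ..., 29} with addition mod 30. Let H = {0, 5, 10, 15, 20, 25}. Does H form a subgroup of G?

Yes

|H| = 6 divides |G| = 30, consistent with Lagrange.
H contains the identity, every element's inverse is in H, and H is closed under +: it is a subgroup.
In fact H = ⟨5⟩.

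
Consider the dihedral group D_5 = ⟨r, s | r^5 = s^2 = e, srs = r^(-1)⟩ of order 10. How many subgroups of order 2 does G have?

5

|G| = 10 and 2 | 10, so subgroups of order 2 are possible by Lagrange.
The subgroups of order 2 are: {e, r^2s}; {e, r^3s}; {e, r^4s}; {e, rs}; … (5 in all).
So G has 5 subgroups of order 2.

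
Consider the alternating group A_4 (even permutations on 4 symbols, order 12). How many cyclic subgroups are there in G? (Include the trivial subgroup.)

8

Each element a generates a cyclic subgroup ⟨a⟩; distinct elements may generate the same one (a cyclic group of order d has φ(d) generators).
Cyclic subgroups by order — order 1: 1; order 2: 3; order 3: 4.
Total: 8.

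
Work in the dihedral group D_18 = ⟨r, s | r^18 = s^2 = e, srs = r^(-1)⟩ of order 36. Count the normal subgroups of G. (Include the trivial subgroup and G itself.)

9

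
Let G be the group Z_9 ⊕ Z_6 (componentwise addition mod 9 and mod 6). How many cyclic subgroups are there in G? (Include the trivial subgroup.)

16

Group the elements of G by the cyclic subgroup they generate; each cyclic subgroup of order d accounts for φ(d) elements.
Cyclic subgroups by order — order 1: 1; order 2: 1; order 3: 4; order 6: 4; order 9: 3; order 18: 3.
Total: 16.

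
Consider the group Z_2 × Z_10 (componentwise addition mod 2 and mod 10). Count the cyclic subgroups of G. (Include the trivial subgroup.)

Each element a generates a cyclic subgroup ⟨a⟩; distinct elements may generate the same one (a cyclic group of order d has φ(d) generators).
Cyclic subgroups by order — order 1: 1; order 2: 3; order 5: 1; order 10: 3.
Total: 8.

8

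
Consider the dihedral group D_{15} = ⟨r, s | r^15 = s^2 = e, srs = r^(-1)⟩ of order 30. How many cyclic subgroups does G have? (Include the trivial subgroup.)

19

Group the elements of G by the cyclic subgroup they generate; each cyclic subgroup of order d accounts for φ(d) elements.
Cyclic subgroups by order — order 1: 1; order 2: 15; order 3: 1; order 5: 1; order 15: 1.
Total: 19.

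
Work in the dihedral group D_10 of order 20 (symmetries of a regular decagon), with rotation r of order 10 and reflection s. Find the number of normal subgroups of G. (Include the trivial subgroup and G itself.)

7

G has 22 subgroups. Checking conjugation-invariance by order — order 1: 1/1 normal; order 2: 1/11 normal; order 4: 0/5 normal; order 5: 1/1 normal; order 10: 3/3 normal; order 20: 1/1 normal.
Total normal subgroups: 7.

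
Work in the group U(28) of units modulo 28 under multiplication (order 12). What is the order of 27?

2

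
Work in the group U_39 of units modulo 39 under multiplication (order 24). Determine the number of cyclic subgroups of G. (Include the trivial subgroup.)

12

Group the elements of G by the cyclic subgroup they generate; each cyclic subgroup of order d accounts for φ(d) elements.
Cyclic subgroups by order — order 1: 1; order 2: 3; order 3: 1; order 4: 2; order 6: 3; order 12: 2.
Total: 12.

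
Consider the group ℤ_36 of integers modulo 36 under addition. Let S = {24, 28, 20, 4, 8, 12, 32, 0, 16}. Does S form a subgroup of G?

|S| = 9 divides |G| = 36, consistent with Lagrange.
S contains the identity, every element's inverse is in S, and S is closed under +: it is a subgroup.
In fact S = ⟨32⟩.

Yes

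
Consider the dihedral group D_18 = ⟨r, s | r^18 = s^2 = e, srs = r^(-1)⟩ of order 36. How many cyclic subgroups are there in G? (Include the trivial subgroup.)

Each element a generates a cyclic subgroup ⟨a⟩; distinct elements may generate the same one (a cyclic group of order d has φ(d) generators).
Cyclic subgroups by order — order 1: 1; order 2: 19; order 3: 1; order 6: 1; order 9: 1; order 18: 1.
Total: 24.

24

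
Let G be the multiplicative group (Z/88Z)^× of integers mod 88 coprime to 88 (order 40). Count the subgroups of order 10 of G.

7

|G| = 40 and 10 | 40, so subgroups of order 10 are possible by Lagrange.
The subgroups of order 10 are: {1, 9, 13, 21, 25, 29, 49, 61, 81, 85}; {1, 9, 15, 23, 25, 31, 47, 49, 71, 81}; {1, 9, 17, 25, 41, 49, 57, 65, 73, 81}; {1, 9, 19, 25, 35, 43, 49, 51, 81, 83}; … (7 in all).
So G has 7 subgroups of order 10.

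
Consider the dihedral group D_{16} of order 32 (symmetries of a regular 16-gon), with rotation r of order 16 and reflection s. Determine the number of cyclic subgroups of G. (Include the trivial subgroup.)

A cyclic subgroup of order d is generated by each of its φ(d) elements of order d, so the cyclic subgroups of order d number (#elements of order d)/φ(d).
Cyclic subgroups by order — order 1: 1; order 2: 17; order 4: 1; order 8: 1; order 16: 1.
Total: 21.

21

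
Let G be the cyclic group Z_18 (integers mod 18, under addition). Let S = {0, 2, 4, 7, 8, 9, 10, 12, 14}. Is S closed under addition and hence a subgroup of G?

2 ∈ S but its inverse 16 ∉ S, so S is not a subgroup.

No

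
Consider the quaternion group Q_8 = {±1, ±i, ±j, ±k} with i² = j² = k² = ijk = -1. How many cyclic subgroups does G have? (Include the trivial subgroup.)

5

A cyclic subgroup of order d is generated by each of its φ(d) elements of order d, so the cyclic subgroups of order d number (#elements of order d)/φ(d).
Cyclic subgroups by order — order 1: 1; order 2: 1; order 4: 3.
Total: 5.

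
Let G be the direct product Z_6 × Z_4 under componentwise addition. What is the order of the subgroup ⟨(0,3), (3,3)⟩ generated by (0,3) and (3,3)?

8

|⟨(0,3)⟩| = 4 and |⟨(3,3)⟩| = 4, so |H| is a multiple of lcm(4, 4) = 4 and divides |G| = 24.
Closing under the operation: H = {(0,0), (0,1), (0,2), (0,3), (3,0), (3,1), (3,2), (3,3)}, so |H| = 8.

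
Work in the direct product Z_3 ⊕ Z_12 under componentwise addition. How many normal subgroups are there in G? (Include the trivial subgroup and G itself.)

18

G is abelian, so every subgroup is normal.
G has 18 subgroups in total, hence 18 normal subgroups.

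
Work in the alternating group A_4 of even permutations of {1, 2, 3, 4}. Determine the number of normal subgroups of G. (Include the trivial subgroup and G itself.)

G has 10 subgroups. Checking conjugation-invariance by order — order 1: 1/1 normal; order 2: 0/3 normal; order 3: 0/4 normal; order 4: 1/1 normal; order 12: 1/1 normal.
Total normal subgroups: 3.

3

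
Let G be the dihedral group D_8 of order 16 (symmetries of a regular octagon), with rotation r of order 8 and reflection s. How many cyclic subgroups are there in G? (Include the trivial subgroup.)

Group the elements of G by the cyclic subgroup they generate; each cyclic subgroup of order d accounts for φ(d) elements.
Cyclic subgroups by order — order 1: 1; order 2: 9; order 4: 1; order 8: 1.
Total: 12.

12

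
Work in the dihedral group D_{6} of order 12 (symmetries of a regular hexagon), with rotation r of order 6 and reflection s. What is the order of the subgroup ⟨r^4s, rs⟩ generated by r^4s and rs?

4

|⟨r^4s⟩| = 2 and |⟨rs⟩| = 2, so |H| is a multiple of lcm(2, 2) = 2 and divides |G| = 12.
Closing under the operation: H = {e, r^3, rs, r^4s}, so |H| = 4.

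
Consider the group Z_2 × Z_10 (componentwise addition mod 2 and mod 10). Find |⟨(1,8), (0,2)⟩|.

|⟨(1,8)⟩| = 10 and |⟨(0,2)⟩| = 5, so |H| is a multiple of lcm(10, 5) = 10 and divides |G| = 20.
Closing under the operation: H = {(0,0), (0,2), (0,4), (0,6), (0,8), (1,0), (1,2), (1,4), (1,6), (1,8)}, so |H| = 10.

10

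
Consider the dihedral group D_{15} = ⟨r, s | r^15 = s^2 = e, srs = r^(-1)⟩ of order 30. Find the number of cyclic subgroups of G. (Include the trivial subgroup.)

A cyclic subgroup of order d is generated by each of its φ(d) elements of order d, so the cyclic subgroups of order d number (#elements of order d)/φ(d).
Cyclic subgroups by order — order 1: 1; order 2: 15; order 3: 1; order 5: 1; order 15: 1.
Total: 19.

19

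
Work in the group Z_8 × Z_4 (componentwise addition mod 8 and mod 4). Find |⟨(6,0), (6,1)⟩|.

16

|⟨(6,0)⟩| = 4 and |⟨(6,1)⟩| = 4, so |H| is a multiple of lcm(4, 4) = 4 and divides |G| = 32.
Closing under the operation: H = {(0,0), (0,1), (0,2), (0,3), (2,0), (2,1), (2,2), (2,3), (4,0), (4,1), (4,2), (4,3), (6,0), (6,1), (6,2), (6,3)}, so |H| = 16.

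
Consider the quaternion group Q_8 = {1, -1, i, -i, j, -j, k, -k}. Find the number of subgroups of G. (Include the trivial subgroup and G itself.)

6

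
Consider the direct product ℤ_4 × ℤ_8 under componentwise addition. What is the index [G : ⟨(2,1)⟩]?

4

|⟨(2,1)⟩| = 8 and |G| = 32.
By Lagrange, [G : H] = |G|/|H| = 32/8 = 4.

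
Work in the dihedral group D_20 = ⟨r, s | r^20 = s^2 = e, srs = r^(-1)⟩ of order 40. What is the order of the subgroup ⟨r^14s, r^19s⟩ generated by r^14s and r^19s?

8

|⟨r^14s⟩| = 2 and |⟨r^19s⟩| = 2, so |H| is a multiple of lcm(2, 2) = 2 and divides |G| = 40.
Closing under the operation: H = {e, r^5, r^10, r^15, r^4s, r^9s, r^14s, r^19s}, so |H| = 8.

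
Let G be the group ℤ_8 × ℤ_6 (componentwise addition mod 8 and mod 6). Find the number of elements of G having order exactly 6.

6

An element (a,b) has order lcm(ord(a), ord(b)); count pairs with lcm equal to 6.
Enumerating gives 6 such elements.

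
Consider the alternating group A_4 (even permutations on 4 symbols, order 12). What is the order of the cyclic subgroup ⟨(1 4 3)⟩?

3

Computing powers of (1 4 3): the smallest k with ((1 4 3))^k = e is k = 3.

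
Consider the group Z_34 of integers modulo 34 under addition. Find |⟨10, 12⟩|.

17

|⟨10⟩| = 17 and |⟨12⟩| = 17, so |H| is a multiple of lcm(17, 17) = 17 and divides |G| = 34.
Closing under the operation: H = {0, 2, 4, 6, 8, 10, 12, 14, 16, 18, 20, 22, 24, 26, 28, 30, 32}, so |H| = 17.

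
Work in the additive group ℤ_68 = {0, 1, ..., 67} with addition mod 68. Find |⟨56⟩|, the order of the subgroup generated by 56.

17

In ℤ_68, the order of an element a is n/gcd(a, n).
gcd(56, 68) = 4, so |⟨56⟩| = 68/4 = 17.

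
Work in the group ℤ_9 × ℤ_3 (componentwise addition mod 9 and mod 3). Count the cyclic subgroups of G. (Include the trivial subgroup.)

8

Group the elements of G by the cyclic subgroup they generate; each cyclic subgroup of order d accounts for φ(d) elements.
Cyclic subgroups by order — order 1: 1; order 3: 4; order 9: 3.
Total: 8.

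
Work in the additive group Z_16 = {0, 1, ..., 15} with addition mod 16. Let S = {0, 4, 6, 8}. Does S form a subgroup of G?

No

4 ∈ S but its inverse 12 ∉ S, so S is not a subgroup.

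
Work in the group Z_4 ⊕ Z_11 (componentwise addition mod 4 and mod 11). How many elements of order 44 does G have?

20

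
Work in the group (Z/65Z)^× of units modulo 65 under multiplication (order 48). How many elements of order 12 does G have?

24

Enumerating element orders in G gives 24 elements of order 12.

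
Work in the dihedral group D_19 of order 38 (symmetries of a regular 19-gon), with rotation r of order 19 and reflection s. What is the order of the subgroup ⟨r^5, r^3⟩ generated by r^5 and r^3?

|⟨r^5⟩| = 19 and |⟨r^3⟩| = 19, so |H| is a multiple of lcm(19, 19) = 19 and divides |G| = 38.
Closing under the operation: H = {e, r, r^2, r^3, r^4, r^5, r^6, r^7, r^8, r^9, r^10, r^11, r^12, r^13, r^14, r^15, r^16, r^17, r^18}, so |H| = 19.

19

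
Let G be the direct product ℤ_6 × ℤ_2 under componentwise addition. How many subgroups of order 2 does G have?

3

|G| = 12 and 2 | 12, so subgroups of order 2 are possible by Lagrange.
The subgroups of order 2 are: {(0,0), (0,1)}; {(0,0), (3,0)}; {(0,0), (3,1)}.
So G has 3 subgroups of order 2.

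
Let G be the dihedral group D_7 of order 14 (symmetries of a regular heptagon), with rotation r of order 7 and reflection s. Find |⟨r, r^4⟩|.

7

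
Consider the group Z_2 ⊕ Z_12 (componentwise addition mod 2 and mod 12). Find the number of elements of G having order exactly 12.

8

An element (a,b) has order lcm(ord(a), ord(b)); count pairs with lcm equal to 12.
Enumerating gives 8 such elements.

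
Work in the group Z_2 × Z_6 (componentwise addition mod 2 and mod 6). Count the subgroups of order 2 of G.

|G| = 12 and 2 | 12, so subgroups of order 2 are possible by Lagrange.
The subgroups of order 2 are: {(0,0), (0,3)}; {(0,0), (1,0)}; {(0,0), (1,3)}.
So G has 3 subgroups of order 2.

3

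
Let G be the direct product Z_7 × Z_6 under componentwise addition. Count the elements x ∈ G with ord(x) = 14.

6

An element (a,b) has order lcm(ord(a), ord(b)); count pairs with lcm equal to 14.
Enumerating gives 6 such elements.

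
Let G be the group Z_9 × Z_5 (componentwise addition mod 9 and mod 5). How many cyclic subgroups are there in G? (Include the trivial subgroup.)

6

A cyclic subgroup of order d is generated by each of its φ(d) elements of order d, so the cyclic subgroups of order d number (#elements of order d)/φ(d).
Cyclic subgroups by order — order 1: 1; order 3: 1; order 5: 1; order 9: 1; order 15: 1; order 45: 1.
Total: 6.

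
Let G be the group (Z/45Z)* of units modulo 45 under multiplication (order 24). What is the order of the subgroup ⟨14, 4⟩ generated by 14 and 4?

12

|⟨14⟩| = 6 and |⟨4⟩| = 6, so |H| is a multiple of lcm(6, 6) = 6 and divides |G| = 24.
Closing under the operation: H = {1, 4, 11, 14, 16, 19, 26, 29, 31, 34, 41, 44}, so |H| = 12.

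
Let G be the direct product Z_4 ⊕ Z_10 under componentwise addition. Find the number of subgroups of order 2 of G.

3

|G| = 40 and 2 | 40, so subgroups of order 2 are possible by Lagrange.
The subgroups of order 2 are: {(0,0), (0,5)}; {(0,0), (2,0)}; {(0,0), (2,5)}.
So G has 3 subgroups of order 2.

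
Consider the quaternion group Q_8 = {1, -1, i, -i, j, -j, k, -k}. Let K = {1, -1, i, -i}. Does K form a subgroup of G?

|K| = 4 divides |G| = 8, consistent with Lagrange.
K contains the identity, every element's inverse is in K, and K is closed under ·: it is a subgroup.
In fact K = ⟨-i⟩.

Yes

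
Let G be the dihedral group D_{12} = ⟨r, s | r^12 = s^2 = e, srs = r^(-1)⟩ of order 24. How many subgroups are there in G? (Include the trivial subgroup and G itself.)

34

|G| = 24, so by Lagrange every subgroup order divides 24. Divisors: 1, 2, 3, 4, 6, 8, 12, 24.
Subgroups by order — order 1: 1; order 2: 13; order 3: 1; order 4: 7; order 6: 5; order 8: 3; order 12: 3; order 24: 1.
Total: 1 + 13 + 1 + 7 + 5 + 3 + 3 + 1 = 34.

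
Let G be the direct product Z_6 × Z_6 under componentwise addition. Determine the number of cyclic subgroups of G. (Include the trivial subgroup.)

A cyclic subgroup of order d is generated by each of its φ(d) elements of order d, so the cyclic subgroups of order d number (#elements of order d)/φ(d).
Cyclic subgroups by order — order 1: 1; order 2: 3; order 3: 4; order 6: 12.
Total: 20.

20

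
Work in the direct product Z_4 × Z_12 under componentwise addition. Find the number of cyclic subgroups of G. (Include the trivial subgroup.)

20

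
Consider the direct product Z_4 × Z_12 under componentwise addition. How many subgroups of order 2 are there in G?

|G| = 48 and 2 | 48, so subgroups of order 2 are possible by Lagrange.
The subgroups of order 2 are: {(0,0), (0,6)}; {(0,0), (2,0)}; {(0,0), (2,6)}.
So G has 3 subgroups of order 2.

3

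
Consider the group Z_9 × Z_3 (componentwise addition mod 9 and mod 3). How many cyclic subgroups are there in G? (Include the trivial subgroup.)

8

Each element a generates a cyclic subgroup ⟨a⟩; distinct elements may generate the same one (a cyclic group of order d has φ(d) generators).
Cyclic subgroups by order — order 1: 1; order 3: 4; order 9: 3.
Total: 8.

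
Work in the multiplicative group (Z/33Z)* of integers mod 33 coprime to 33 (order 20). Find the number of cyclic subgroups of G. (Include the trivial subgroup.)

8

A cyclic subgroup of order d is generated by each of its φ(d) elements of order d, so the cyclic subgroups of order d number (#elements of order d)/φ(d).
Cyclic subgroups by order — order 1: 1; order 2: 3; order 5: 1; order 10: 3.
Total: 8.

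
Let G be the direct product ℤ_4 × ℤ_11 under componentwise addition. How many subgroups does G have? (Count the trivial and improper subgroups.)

|G| = 44, so by Lagrange every subgroup order divides 44. Divisors: 1, 2, 4, 11, 22, 44.
Subgroups by order — order 1: 1; order 2: 1; order 4: 1; order 11: 1; order 22: 1; order 44: 1.
Total: 1 + 1 + 1 + 1 + 1 + 1 = 6.

6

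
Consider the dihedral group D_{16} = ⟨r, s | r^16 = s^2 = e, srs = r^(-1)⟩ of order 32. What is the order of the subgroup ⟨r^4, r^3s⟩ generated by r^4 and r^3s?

8

|⟨r^4⟩| = 4 and |⟨r^3s⟩| = 2, so |H| is a multiple of lcm(4, 2) = 4 and divides |G| = 32.
Closing under the operation: H = {e, r^4, r^8, r^12, r^3s, r^7s, r^11s, r^15s}, so |H| = 8.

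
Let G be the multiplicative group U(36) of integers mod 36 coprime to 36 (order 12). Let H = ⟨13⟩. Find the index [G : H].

|⟨13⟩| = 3 and |G| = 12.
By Lagrange, [G : H] = |G|/|H| = 12/3 = 4.

4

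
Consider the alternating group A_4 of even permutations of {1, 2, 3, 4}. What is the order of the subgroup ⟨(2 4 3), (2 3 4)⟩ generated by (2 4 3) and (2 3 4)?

|⟨(2 4 3)⟩| = 3 and |⟨(2 3 4)⟩| = 3, so |H| is a multiple of lcm(3, 3) = 3 and divides |G| = 12.
Closing under the operation: H = {e, (2 3 4), (2 4 3)}, so |H| = 3.

3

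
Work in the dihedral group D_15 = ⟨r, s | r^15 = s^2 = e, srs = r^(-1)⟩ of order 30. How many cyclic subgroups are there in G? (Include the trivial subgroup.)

Group the elements of G by the cyclic subgroup they generate; each cyclic subgroup of order d accounts for φ(d) elements.
Cyclic subgroups by order — order 1: 1; order 2: 15; order 3: 1; order 5: 1; order 15: 1.
Total: 19.

19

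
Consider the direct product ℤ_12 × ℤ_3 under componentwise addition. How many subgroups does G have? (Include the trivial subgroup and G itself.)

18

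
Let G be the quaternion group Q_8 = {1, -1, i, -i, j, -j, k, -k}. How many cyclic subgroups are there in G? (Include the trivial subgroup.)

5

Group the elements of G by the cyclic subgroup they generate; each cyclic subgroup of order d accounts for φ(d) elements.
Cyclic subgroups by order — order 1: 1; order 2: 1; order 4: 3.
Total: 5.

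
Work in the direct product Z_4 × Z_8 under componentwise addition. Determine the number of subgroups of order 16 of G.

|G| = 32 and 16 | 32, so subgroups of order 16 are possible by Lagrange.
The subgroups of order 16 are: {(0,0), (0,1), (0,2), (0,3), (0,4), (0,5), (0,6), (0,7), (2,0), (2,1), (2,2), (2,3), (2,4), (2,5), (2,6), (2,7)}; {(0,0), (0,2), (0,4), (0,6), (1,0), (1,2), (1,4), (1,6), (2,0), (2,2), (2,4), (2,6), (3,0), (3,2), (3,4), (3,6)}; {(0,0), (0,2), (0,4), (0,6), (1,1), (1,3), (1,5), (1,7), (2,0), (2,2), (2,4), (2,6), (3,1), (3,3), (3,5), (3,7)}.
So G has 3 subgroups of order 16.

3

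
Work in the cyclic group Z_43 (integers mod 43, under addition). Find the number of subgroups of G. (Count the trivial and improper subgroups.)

2

Subgroups of the cyclic group Z_43 correspond bijectively to divisors of 43.
Divisors of 43: 1, 43.
So Z_43 has 2 subgroups.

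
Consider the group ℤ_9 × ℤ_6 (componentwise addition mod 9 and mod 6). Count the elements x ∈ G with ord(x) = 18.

18

An element (a,b) has order lcm(ord(a), ord(b)); count pairs with lcm equal to 18.
Enumerating gives 18 such elements.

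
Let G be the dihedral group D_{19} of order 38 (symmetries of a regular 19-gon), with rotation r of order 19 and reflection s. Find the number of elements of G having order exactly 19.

18

Enumerating element orders in G gives 18 elements of order 19.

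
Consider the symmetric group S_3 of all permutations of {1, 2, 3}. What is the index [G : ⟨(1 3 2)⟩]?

|⟨(1 3 2)⟩| = 3 and |G| = 6.
By Lagrange, [G : H] = |G|/|H| = 6/3 = 2.

2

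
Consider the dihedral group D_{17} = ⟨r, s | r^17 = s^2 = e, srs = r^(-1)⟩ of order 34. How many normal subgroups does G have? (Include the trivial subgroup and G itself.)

G has 20 subgroups. Checking conjugation-invariance by order — order 1: 1/1 normal; order 2: 0/17 normal; order 17: 1/1 normal; order 34: 1/1 normal.
Total normal subgroups: 3.

3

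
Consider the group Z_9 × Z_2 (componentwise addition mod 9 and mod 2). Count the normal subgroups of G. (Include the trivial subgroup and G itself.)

G is abelian, so every subgroup is normal.
G has 6 subgroups in total, hence 6 normal subgroups.

6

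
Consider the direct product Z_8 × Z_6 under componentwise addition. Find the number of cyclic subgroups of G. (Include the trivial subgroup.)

Each element a generates a cyclic subgroup ⟨a⟩; distinct elements may generate the same one (a cyclic group of order d has φ(d) generators).
Cyclic subgroups by order — order 1: 1; order 2: 3; order 3: 1; order 4: 2; order 6: 3; order 8: 2; order 12: 2; order 24: 2.
Total: 16.

16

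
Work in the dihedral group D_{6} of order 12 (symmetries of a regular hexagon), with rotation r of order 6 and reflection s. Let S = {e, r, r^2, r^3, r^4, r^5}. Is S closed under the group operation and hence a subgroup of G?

Yes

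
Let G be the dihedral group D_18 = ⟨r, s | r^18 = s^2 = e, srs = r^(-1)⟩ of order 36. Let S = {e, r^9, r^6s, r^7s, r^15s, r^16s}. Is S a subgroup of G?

Closure fails: r^7s · r^6s = r ∉ S. So S is not a subgroup.

No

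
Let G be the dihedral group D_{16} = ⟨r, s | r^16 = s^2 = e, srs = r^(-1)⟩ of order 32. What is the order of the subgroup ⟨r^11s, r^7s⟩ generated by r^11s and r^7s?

8

|⟨r^11s⟩| = 2 and |⟨r^7s⟩| = 2, so |H| is a multiple of lcm(2, 2) = 2 and divides |G| = 32.
Closing under the operation: H = {e, r^4, r^8, r^12, r^3s, r^7s, r^11s, r^15s}, so |H| = 8.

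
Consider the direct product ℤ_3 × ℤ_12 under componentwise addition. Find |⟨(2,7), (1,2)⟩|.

|⟨(2,7)⟩| = 12 and |⟨(1,2)⟩| = 6, so |H| is a multiple of lcm(12, 6) = 12 and divides |G| = 36.
Closing under the operation: H = {(0,0), (0,3), (0,6), (0,9), (1,2), (1,5), (1,8), (1,11), (2,1), (2,4), (2,7), (2,10)}, so |H| = 12.

12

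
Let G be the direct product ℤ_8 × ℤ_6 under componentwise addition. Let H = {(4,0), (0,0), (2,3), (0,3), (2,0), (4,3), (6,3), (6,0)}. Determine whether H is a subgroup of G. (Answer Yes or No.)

Yes

|H| = 8 divides |G| = 48, consistent with Lagrange.
H contains the identity, every element's inverse is in H, and H is closed under +: it is a subgroup.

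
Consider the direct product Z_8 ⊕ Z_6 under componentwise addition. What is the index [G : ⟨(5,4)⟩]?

2

|⟨(5,4)⟩| = 24 and |G| = 48.
By Lagrange, [G : H] = |G|/|H| = 48/24 = 2.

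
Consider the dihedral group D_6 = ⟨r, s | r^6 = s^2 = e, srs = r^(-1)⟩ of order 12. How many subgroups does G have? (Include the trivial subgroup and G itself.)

|G| = 12, so by Lagrange every subgroup order divides 12. Divisors: 1, 2, 3, 4, 6, 12.
Subgroups by order — order 1: 1; order 2: 7; order 3: 1; order 4: 3; order 6: 3; order 12: 1.
Total: 1 + 7 + 1 + 3 + 3 + 1 = 16.

16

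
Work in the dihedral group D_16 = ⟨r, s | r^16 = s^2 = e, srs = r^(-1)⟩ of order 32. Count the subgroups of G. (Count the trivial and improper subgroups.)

|G| = 32, so by Lagrange every subgroup order divides 32. Divisors: 1, 2, 4, 8, 16, 32.
Subgroups by order — order 1: 1; order 2: 17; order 4: 9; order 8: 5; order 16: 3; order 32: 1.
Total: 1 + 17 + 9 + 5 + 3 + 1 = 36.

36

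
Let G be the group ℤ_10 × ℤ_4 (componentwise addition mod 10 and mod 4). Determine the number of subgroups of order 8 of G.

|G| = 40 and 8 | 40, so subgroups of order 8 are possible by Lagrange.
The subgroups of order 8 are: {(0,0), (0,1), (0,2), (0,3), (5,0), (5,1), (5,2), (5,3)}.
So G has 1 subgroup of order 8.

1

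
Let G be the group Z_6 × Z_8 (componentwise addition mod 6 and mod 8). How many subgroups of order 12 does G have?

3

|G| = 48 and 12 | 48, so subgroups of order 12 are possible by Lagrange.
The subgroups of order 12 are: {(0,0), (0,2), (0,4), (0,6), (2,0), (2,2), (2,4), (2,6), (4,0), (4,2), (4,4), (4,6)}; {(0,0), (0,4), (1,0), (1,4), (2,0), (2,4), (3,0), (3,4), (4,0), (4,4), (5,0), (5,4)}; {(0,0), (0,4), (1,2), (1,6), (2,0), (2,4), (3,2), (3,6), (4,0), (4,4), (5,2), (5,6)}.
So G has 3 subgroups of order 12.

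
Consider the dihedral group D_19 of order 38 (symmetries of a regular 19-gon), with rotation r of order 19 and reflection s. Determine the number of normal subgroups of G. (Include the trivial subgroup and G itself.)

3

G has 22 subgroups. Checking conjugation-invariance by order — order 1: 1/1 normal; order 2: 0/19 normal; order 19: 1/1 normal; order 38: 1/1 normal.
Total normal subgroups: 3.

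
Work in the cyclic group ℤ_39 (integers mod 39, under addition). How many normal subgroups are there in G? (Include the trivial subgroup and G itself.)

4

G is abelian, so every subgroup is normal.
G has 4 subgroups in total, hence 4 normal subgroups.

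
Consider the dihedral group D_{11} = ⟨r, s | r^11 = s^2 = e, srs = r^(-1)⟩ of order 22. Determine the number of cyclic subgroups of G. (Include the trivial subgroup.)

A cyclic subgroup of order d is generated by each of its φ(d) elements of order d, so the cyclic subgroups of order d number (#elements of order d)/φ(d).
Cyclic subgroups by order — order 1: 1; order 2: 11; order 11: 1.
Total: 13.

13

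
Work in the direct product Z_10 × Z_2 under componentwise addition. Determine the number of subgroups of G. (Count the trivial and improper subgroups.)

10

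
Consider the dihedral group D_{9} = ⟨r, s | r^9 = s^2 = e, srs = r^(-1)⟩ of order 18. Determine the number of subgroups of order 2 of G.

|G| = 18 and 2 | 18, so subgroups of order 2 are possible by Lagrange.
The subgroups of order 2 are: {e, r^2s}; {e, r^3s}; {e, r^4s}; {e, r^5s}; … (9 in all).
So G has 9 subgroups of order 2.

9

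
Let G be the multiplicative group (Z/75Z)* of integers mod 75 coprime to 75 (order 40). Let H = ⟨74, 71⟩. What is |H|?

20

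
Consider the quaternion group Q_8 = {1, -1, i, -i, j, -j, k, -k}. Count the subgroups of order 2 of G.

|G| = 8 and 2 | 8, so subgroups of order 2 are possible by Lagrange.
The subgroups of order 2 are: {1, -1}.
So G has 1 subgroup of order 2.

1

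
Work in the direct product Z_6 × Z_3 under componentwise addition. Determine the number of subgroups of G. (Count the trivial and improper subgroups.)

12

|G| = 18, so by Lagrange every subgroup order divides 18. Divisors: 1, 2, 3, 6, 9, 18.
Subgroups by order — order 1: 1; order 2: 1; order 3: 4; order 6: 4; order 9: 1; order 18: 1.
Total: 1 + 1 + 4 + 4 + 1 + 1 = 12.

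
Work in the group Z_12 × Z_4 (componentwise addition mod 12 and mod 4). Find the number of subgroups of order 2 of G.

|G| = 48 and 2 | 48, so subgroups of order 2 are possible by Lagrange.
The subgroups of order 2 are: {(0,0), (0,2)}; {(0,0), (6,0)}; {(0,0), (6,2)}.
So G has 3 subgroups of order 2.

3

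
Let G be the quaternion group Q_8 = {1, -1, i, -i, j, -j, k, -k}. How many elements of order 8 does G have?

No element of G has order 8 (even though 8 | 8).

0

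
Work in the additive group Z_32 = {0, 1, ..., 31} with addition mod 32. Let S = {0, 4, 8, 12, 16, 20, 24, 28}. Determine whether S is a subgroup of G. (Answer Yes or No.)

Yes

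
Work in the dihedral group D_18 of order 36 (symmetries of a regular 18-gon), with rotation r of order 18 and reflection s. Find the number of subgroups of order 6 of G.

|G| = 36 and 6 | 36, so subgroups of order 6 are possible by Lagrange.
The subgroups of order 6 are: {e, r^6, r^12, r^4s, r^10s, r^16s}; {e, r^6, r^12, r^5s, r^11s, r^17s}; {e, r^6, r^12, s, r^6s, r^12s}; {e, r^6, r^12, rs, r^7s, r^13s}; … (7 in all).
So G has 7 subgroups of order 6.

7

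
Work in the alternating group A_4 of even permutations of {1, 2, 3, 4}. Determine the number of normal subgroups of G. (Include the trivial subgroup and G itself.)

G has 10 subgroups. Checking conjugation-invariance by order — order 1: 1/1 normal; order 2: 0/3 normal; order 3: 0/4 normal; order 4: 1/1 normal; order 12: 1/1 normal.
Total normal subgroups: 3.

3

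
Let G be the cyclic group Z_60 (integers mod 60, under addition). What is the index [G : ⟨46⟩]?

2

|⟨46⟩| = 30 and |G| = 60.
By Lagrange, [G : H] = |G|/|H| = 60/30 = 2.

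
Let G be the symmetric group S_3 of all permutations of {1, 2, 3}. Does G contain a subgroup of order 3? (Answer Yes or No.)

3 | 6. A subgroup of order 3 is {e, (1 2 3), (1 3 2)}.

Yes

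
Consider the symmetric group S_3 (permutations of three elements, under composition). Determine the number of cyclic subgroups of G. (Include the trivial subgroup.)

5

Each element a generates a cyclic subgroup ⟨a⟩; distinct elements may generate the same one (a cyclic group of order d has φ(d) generators).
Cyclic subgroups by order — order 1: 1; order 2: 3; order 3: 1.
Total: 5.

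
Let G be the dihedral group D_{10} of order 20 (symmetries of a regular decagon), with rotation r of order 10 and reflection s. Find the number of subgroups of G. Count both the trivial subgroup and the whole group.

22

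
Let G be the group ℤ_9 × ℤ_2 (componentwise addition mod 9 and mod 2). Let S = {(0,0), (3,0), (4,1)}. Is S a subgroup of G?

(4,1) ∈ S but its inverse (5,1) ∉ S, so S is not a subgroup.

No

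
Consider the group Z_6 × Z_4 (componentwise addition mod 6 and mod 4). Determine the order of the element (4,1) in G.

The order of (4,1) in Z_6 × Z_4 is lcm(ord(4) in Z_6, ord(1) in Z_4).
ord(4) = 3 and ord(1) = 4, so |⟨(4,1)⟩| = lcm(3, 4) = 12.

12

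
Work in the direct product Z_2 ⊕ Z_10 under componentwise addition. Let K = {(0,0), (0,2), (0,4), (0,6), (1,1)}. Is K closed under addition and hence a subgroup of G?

(0,2) ∈ K but its inverse (0,8) ∉ K, so K is not a subgroup.

No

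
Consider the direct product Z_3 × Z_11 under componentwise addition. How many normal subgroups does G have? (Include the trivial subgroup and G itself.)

G is abelian, so every subgroup is normal.
G has 4 subgroups in total, hence 4 normal subgroups.

4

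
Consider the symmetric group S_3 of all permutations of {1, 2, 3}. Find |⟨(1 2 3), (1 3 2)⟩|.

3

|⟨(1 2 3)⟩| = 3 and |⟨(1 3 2)⟩| = 3, so |H| is a multiple of lcm(3, 3) = 3 and divides |G| = 6.
Closing under the operation: H = {e, (1 2 3), (1 3 2)}, so |H| = 3.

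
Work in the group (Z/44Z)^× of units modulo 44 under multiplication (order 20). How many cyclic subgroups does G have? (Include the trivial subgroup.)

8

Each element a generates a cyclic subgroup ⟨a⟩; distinct elements may generate the same one (a cyclic group of order d has φ(d) generators).
Cyclic subgroups by order — order 1: 1; order 2: 3; order 5: 1; order 10: 3.
Total: 8.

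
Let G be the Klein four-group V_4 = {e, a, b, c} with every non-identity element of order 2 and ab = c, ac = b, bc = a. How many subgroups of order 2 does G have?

3

|G| = 4 and 2 | 4, so subgroups of order 2 are possible by Lagrange.
The subgroups of order 2 are: {e, a}; {e, b}; {e, c}.
So G has 3 subgroups of order 2.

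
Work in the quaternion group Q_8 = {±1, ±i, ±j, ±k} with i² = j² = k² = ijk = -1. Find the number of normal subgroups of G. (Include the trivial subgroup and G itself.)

6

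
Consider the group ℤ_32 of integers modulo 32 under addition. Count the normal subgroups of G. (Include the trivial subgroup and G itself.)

6

G is abelian, so every subgroup is normal.
G has 6 subgroups in total, hence 6 normal subgroups.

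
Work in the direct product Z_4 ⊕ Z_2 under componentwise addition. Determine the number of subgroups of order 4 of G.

3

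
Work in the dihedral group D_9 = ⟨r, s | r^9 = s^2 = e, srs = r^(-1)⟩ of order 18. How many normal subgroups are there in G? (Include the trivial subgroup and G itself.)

G has 16 subgroups. Checking conjugation-invariance by order — order 1: 1/1 normal; order 2: 0/9 normal; order 3: 1/1 normal; order 6: 0/3 normal; order 9: 1/1 normal; order 18: 1/1 normal.
Total normal subgroups: 4.

4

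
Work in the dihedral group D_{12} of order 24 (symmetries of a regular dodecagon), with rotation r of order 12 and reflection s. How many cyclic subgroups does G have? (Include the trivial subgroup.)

Each element a generates a cyclic subgroup ⟨a⟩; distinct elements may generate the same one (a cyclic group of order d has φ(d) generators).
Cyclic subgroups by order — order 1: 1; order 2: 13; order 3: 1; order 4: 1; order 6: 1; order 12: 1.
Total: 18.

18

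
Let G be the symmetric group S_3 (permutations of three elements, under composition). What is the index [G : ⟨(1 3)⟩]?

|⟨(1 3)⟩| = 2 and |G| = 6.
By Lagrange, [G : H] = |G|/|H| = 6/2 = 3.

3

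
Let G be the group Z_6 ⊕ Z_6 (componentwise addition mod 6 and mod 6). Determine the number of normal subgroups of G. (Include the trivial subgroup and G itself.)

G is abelian, so every subgroup is normal.
G has 30 subgroups in total, hence 30 normal subgroups.

30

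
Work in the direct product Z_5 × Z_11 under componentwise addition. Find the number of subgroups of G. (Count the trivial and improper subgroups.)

4

|G| = 55, so by Lagrange every subgroup order divides 55. Divisors: 1, 5, 11, 55.
Subgroups by order — order 1: 1; order 5: 1; order 11: 1; order 55: 1.
Total: 1 + 1 + 1 + 1 = 4.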